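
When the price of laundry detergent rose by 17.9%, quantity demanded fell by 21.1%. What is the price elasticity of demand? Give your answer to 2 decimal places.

ε = %ΔQ / %ΔP = (-21.1)/(17.9) = -1.179.

-1.18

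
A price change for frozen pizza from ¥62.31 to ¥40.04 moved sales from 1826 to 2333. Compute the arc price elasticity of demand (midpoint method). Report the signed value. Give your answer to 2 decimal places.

-0.56

ΔQ = 2333 − 1826 = 507; ΔP = 40.04 − 62.31 = -22.27.
Midpoints: P̄ = 51.17, Q̄ = 2079.5.
ε = (ΔQ/ΔP)(P̄/Q̄) = (507/-22.27)(51.17/2079.5).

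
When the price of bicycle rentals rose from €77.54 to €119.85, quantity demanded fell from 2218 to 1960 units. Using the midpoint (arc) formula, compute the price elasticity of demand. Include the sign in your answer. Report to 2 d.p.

ΔQ = 1960 − 2218 = -258; ΔP = 119.85 − 77.54 = 42.31.
Midpoints: P̄ = 98.69, Q̄ = 2089.0.
ε = (ΔQ/ΔP)(P̄/Q̄) = (-258/42.31)(98.69/2089.0).

-0.29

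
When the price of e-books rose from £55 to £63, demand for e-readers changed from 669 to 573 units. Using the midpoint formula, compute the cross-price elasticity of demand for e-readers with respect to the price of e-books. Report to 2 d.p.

-1.14

ΔQ_x = 573 − 669 = -96; ΔP_y = 63 − 55 = 8.
Midpoints: P̄_y = 59.00, Q̄_x = 621.0.
ε_xy = (ΔQ_x/ΔP_y)(P̄_y/Q̄_x) = (-96/8)(59.00/621.0).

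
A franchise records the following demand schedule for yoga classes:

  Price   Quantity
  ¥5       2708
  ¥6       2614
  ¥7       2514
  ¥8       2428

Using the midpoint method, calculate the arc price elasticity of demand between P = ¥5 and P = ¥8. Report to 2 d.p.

At P = 5, Q = 2708; at P = 8, Q = 2428.
ΔQ = -280, ΔP = 3. Midpoints: P̄ = 6.50, Q̄ = 2568.0.
ε = (ΔQ/ΔP)(P̄/Q̄) = (-280/3)(6.50/2568.0).

-0.24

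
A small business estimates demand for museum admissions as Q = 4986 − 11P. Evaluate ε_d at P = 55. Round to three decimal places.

-0.138

At P = 55, Q = 4381.
dQ/dP = −11.
ε = (dQ/dP)(P/Q) = (-11)(55/4381).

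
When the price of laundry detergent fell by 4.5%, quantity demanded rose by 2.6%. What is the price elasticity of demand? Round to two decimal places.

-0.58

ε = %ΔQ / %ΔP = (2.6)/(-4.5) = -0.578.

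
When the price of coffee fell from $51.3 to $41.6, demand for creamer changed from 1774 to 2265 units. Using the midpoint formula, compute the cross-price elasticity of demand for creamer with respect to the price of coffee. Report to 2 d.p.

ΔQ_x = 2265 − 1774 = 491; ΔP_y = 41.6 − 51.3 = -9.7.
Midpoints: P̄_y = 46.45, Q̄_x = 2019.5.
ε_xy = (ΔQ_x/ΔP_y)(P̄_y/Q̄_x) = (491/-9.7)(46.45/2019.5).

-1.16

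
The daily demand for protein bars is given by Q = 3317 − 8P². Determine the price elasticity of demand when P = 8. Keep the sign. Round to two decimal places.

At P = 8, Q = 2805.
dQ/dP = −16P = -128.
ε = (dQ/dP)(P/Q) = (-128)(8/2805).

-0.37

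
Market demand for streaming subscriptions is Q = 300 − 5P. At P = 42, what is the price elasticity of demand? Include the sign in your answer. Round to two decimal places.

At P = 42, Q = 90.
dQ/dP = −5.
ε = (dQ/dP)(P/Q) = (-5)(42/90).
|ε| > 1, so demand is elastic at this price.

-2.33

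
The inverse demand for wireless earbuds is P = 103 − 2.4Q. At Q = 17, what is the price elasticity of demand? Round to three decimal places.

At Q = 17, P = 103 − 2.4(17) = 62.20.
dP/dQ = −2.4, so dQ/dP = 1/(−2.4) = -0.417.
ε = (dQ/dP)(P/Q) = (-0.417)(62.20/17).

-1.525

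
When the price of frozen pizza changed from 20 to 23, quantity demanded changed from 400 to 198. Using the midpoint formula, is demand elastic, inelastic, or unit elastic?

Arc ε ≈ -4.842.
|ε| = 4.84 > 1.

elastic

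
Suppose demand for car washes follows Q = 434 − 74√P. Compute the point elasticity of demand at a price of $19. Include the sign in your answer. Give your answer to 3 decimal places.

At P = 19, Q = 111.441.
dQ/dP = −74/(2√P) = -8.488.
ε = (dQ/dP)(P/Q) = (-8.488)(19/111.441).
|ε| > 1, so demand is elastic at this price.

-1.447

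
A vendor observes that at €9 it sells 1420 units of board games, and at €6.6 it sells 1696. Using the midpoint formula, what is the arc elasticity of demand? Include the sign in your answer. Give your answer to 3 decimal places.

-0.576

ΔQ = 1696 − 1420 = 276; ΔP = 6.6 − 9 = -2.4.
Midpoints: P̄ = 7.80, Q̄ = 1558.0.
ε = (ΔQ/ΔP)(P̄/Q̄) = (276/-2.4)(7.80/1558.0).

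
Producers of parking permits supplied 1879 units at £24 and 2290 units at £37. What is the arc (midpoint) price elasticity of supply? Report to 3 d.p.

0.463

ΔQ = 2290 − 1879 = 411; ΔP = 37 − 24 = 13.
Midpoints: P̄ = 30.50, Q̄ = 2084.5.
ε_s = (ΔQ/ΔP)(P̄/Q̄) = (411/13)(30.50/2084.5).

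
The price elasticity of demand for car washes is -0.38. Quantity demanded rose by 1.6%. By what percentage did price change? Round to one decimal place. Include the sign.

%ΔP ≈ %ΔQ / ε = (1.6%)/(-0.38) = -4.21%.

-4.2%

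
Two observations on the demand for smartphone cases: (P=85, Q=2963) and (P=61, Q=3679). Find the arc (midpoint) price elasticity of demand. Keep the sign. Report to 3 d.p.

ΔQ = 3679 − 2963 = 716; ΔP = 61 − 85 = -24.
Midpoints: P̄ = 73.00, Q̄ = 3321.0.
ε = (ΔQ/ΔP)(P̄/Q̄) = (716/-24)(73.00/3321.0).

-0.656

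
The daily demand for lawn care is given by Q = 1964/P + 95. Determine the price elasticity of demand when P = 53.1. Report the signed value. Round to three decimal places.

-0.280

At P = 53.1, Q = 131.987.
dQ/dP = −1964/P² = -0.697.
ε = (dQ/dP)(P/Q) = (-0.697)(53.1/131.987).
|ε| < 1, so demand is inelastic at this price.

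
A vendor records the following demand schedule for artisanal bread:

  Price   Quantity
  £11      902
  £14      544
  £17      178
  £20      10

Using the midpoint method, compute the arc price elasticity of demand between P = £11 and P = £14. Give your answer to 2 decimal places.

-2.06

At P = 11, Q = 902; at P = 14, Q = 544.
ΔQ = -358, ΔP = 3. Midpoints: P̄ = 12.50, Q̄ = 723.0.
ε = (ΔQ/ΔP)(P̄/Q̄) = (-358/3)(12.50/723.0).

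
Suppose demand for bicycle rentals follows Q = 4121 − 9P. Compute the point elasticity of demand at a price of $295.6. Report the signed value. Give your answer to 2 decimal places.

At P = 295.6, Q = 1460.600.
dQ/dP = −9.
ε = (dQ/dP)(P/Q) = (-9)(295.6/1460.600).
|ε| > 1, so demand is elastic at this price.

-1.82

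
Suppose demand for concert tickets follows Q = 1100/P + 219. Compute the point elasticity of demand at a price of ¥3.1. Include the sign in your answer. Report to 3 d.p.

At P = 3.1, Q = 573.839.
dQ/dP = −1100/P² = -114.464.
ε = (dQ/dP)(P/Q) = (-114.464)(3.1/573.839).

-0.618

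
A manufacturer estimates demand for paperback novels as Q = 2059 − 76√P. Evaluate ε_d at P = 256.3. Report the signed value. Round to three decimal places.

-0.722

At P = 256.3, Q = 842.288.
dQ/dP = −76/(2√P) = -2.374.
ε = (dQ/dP)(P/Q) = (-2.374)(256.3/842.288).
|ε| < 1, so demand is inelastic at this price.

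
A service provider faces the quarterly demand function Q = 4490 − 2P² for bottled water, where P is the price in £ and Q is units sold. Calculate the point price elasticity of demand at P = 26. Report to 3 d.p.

-0.862

At P = 26, Q = 3138.
dQ/dP = −4P = -104.
ε = (dQ/dP)(P/Q) = (-104)(26/3138).
|ε| < 1, so demand is inelastic at this price.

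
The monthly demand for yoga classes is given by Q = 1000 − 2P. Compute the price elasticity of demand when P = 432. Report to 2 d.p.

At P = 432, Q = 136.
dQ/dP = −2.
ε = (dQ/dP)(P/Q) = (-2)(432/136).

-6.35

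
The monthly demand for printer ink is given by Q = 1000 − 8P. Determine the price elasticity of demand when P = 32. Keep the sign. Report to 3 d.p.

At P = 32, Q = 744.
dQ/dP = −8.
ε = (dQ/dP)(P/Q) = (-8)(32/744).
|ε| < 1, so demand is inelastic at this price.

-0.344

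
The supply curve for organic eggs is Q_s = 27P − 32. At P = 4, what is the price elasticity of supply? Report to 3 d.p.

At P = 4, Q_s = 76.
dQ_s/dP = 27.
ε_s = (dQ_s/dP)(P/Q_s) = (27)(4/76).

1.421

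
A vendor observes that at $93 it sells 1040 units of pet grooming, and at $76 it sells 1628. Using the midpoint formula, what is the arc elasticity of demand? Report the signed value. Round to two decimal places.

-2.19

ΔQ = 1628 − 1040 = 588; ΔP = 76 − 93 = -17.
Midpoints: P̄ = 84.50, Q̄ = 1334.0.
ε = (ΔQ/ΔP)(P̄/Q̄) = (588/-17)(84.50/1334.0).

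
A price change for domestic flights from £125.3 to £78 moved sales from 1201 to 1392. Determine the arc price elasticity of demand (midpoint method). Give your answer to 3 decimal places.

ΔQ = 1392 − 1201 = 191; ΔP = 78 − 125.3 = -47.3.
Midpoints: P̄ = 101.65, Q̄ = 1296.5.
ε = (ΔQ/ΔP)(P̄/Q̄) = (191/-47.3)(101.65/1296.5).

-0.317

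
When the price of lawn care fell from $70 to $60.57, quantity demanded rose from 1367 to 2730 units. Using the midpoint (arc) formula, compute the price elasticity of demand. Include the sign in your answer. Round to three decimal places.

ΔQ = 2730 − 1367 = 1363; ΔP = 60.57 − 70 = -9.43.
Midpoints: P̄ = 65.28, Q̄ = 2048.5.
ε = (ΔQ/ΔP)(P̄/Q̄) = (1363/-9.43)(65.28/2048.5).

-4.606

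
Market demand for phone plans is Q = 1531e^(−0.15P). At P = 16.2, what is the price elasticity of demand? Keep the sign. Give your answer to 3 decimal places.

-2.430

At P = 16.2, Q = 134.784.
dQ/dP = −0.15·1531e^(−0.15P) = −0.15Q = -20.218.
ε = (dQ/dP)(P/Q) = (-20.218)(16.2/134.784).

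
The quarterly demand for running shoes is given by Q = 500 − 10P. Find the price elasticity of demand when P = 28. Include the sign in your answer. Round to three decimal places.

-1.273

At P = 28, Q = 220.
dQ/dP = −10.
ε = (dQ/dP)(P/Q) = (-10)(28/220).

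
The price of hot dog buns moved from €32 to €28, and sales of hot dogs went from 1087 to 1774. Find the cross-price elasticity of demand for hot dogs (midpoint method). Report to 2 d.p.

ΔQ_x = 1774 − 1087 = 687; ΔP_y = 28 − 32 = -4.
Midpoints: P̄_y = 30.00, Q̄_x = 1430.5.
ε_xy = (ΔQ_x/ΔP_y)(P̄_y/Q̄_x) = (687/-4)(30.00/1430.5).

-3.60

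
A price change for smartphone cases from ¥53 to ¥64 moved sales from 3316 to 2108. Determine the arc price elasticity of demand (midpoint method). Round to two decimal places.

ΔQ = 2108 − 3316 = -1208; ΔP = 64 − 53 = 11.
Midpoints: P̄ = 58.50, Q̄ = 2712.0.
ε = (ΔQ/ΔP)(P̄/Q̄) = (-1208/11)(58.50/2712.0).

-2.37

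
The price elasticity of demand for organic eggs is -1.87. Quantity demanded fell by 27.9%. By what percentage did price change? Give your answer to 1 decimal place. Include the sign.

%ΔP ≈ %ΔQ / ε = (-27.9%)/(-1.87) = 14.92%.

14.9%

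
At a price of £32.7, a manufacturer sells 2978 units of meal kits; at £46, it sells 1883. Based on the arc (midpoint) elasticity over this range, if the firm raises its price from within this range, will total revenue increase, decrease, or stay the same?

decrease

Arc ε = (-1095/13.3)(39.35/2430.5) ≈ -1.333.
|ε| = 1.33 > 1, so demand is elastic. A price rise therefore reduces total revenue.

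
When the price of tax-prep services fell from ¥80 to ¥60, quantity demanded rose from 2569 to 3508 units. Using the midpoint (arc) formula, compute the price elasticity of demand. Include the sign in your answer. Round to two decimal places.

-1.08

ΔQ = 3508 − 2569 = 939; ΔP = 60 − 80 = -20.
Midpoints: P̄ = 70.00, Q̄ = 3038.5.
ε = (ΔQ/ΔP)(P̄/Q̄) = (939/-20)(70.00/3038.5).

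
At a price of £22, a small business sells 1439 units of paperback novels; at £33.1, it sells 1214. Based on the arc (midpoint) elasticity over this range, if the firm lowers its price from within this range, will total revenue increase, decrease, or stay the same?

Arc ε = (-225/11.1)(27.55/1326.5) ≈ -0.421.
|ε| = 0.42 < 1, so demand is inelastic. A price cut therefore reduces total revenue.

decrease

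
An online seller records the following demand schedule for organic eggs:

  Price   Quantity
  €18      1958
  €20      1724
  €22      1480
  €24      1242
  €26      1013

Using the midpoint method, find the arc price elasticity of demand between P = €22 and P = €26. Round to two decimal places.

-2.25

At P = 22, Q = 1480; at P = 26, Q = 1013.
ΔQ = -467, ΔP = 4. Midpoints: P̄ = 24.00, Q̄ = 1246.5.
ε = (ΔQ/ΔP)(P̄/Q̄) = (-467/4)(24.00/1246.5).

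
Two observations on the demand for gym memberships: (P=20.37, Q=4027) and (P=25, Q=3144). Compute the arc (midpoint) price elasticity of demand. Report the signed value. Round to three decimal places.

ΔQ = 3144 − 4027 = -883; ΔP = 25 − 20.37 = 4.63.
Midpoints: P̄ = 22.69, Q̄ = 3585.5.
ε = (ΔQ/ΔP)(P̄/Q̄) = (-883/4.63)(22.69/3585.5).

-1.207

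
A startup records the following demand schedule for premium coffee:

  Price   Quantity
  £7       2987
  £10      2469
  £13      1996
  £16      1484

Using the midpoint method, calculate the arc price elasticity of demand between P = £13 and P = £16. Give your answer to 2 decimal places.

-1.42

At P = 13, Q = 1996; at P = 16, Q = 1484.
ΔQ = -512, ΔP = 3. Midpoints: P̄ = 14.50, Q̄ = 1740.0.
ε = (ΔQ/ΔP)(P̄/Q̄) = (-512/3)(14.50/1740.0).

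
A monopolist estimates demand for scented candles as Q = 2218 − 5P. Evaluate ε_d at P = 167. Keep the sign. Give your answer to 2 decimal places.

-0.60

At P = 167, Q = 1383.
dQ/dP = −5.
ε = (dQ/dP)(P/Q) = (-5)(167/1383).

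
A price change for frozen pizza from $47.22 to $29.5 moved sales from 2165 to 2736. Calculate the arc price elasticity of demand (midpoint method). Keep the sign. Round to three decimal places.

ΔQ = 2736 − 2165 = 571; ΔP = 29.5 − 47.22 = -17.72.
Midpoints: P̄ = 38.36, Q̄ = 2450.5.
ε = (ΔQ/ΔP)(P̄/Q̄) = (571/-17.72)(38.36/2450.5).

-0.504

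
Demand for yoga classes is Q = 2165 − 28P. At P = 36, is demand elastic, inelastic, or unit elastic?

inelastic

Q = 1157, dQ/dP = -28.
ε = (dQ/dP)(P/Q) ≈ -0.871.
|ε| = 0.87 < 1.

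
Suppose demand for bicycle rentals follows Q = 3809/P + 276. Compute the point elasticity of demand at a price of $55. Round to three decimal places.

At P = 55, Q = 345.255.
dQ/dP = −3809/P² = -1.259.
ε = (dQ/dP)(P/Q) = (-1.259)(55/345.255).
|ε| < 1, so demand is inelastic at this price.

-0.201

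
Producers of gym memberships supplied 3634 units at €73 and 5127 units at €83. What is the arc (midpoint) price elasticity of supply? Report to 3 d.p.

2.658

ΔQ = 5127 − 3634 = 1493; ΔP = 83 − 73 = 10.
Midpoints: P̄ = 78.00, Q̄ = 4380.5.
ε_s = (ΔQ/ΔP)(P̄/Q̄) = (1493/10)(78.00/4380.5).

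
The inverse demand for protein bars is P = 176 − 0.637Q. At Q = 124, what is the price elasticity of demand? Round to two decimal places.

-1.23

At Q = 124, P = 176 − 0.637(124) = 97.01.
dP/dQ = −0.637, so dQ/dP = 1/(−0.637) = -1.570.
ε = (dQ/dP)(P/Q) = (-1.570)(97.01/124).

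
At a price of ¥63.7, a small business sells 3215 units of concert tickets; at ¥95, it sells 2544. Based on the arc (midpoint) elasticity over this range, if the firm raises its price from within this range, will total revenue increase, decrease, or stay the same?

Arc ε = (-671/31.3)(79.35/2879.5) ≈ -0.591.
|ε| = 0.59 < 1, so demand is inelastic. A price rise therefore raises total revenue.

increase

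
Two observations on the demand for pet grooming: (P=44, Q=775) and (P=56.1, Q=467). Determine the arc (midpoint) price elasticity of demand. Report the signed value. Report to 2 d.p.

-2.05

ΔQ = 467 − 775 = -308; ΔP = 56.1 − 44 = 12.1.
Midpoints: P̄ = 50.05, Q̄ = 621.0.
ε = (ΔQ/ΔP)(P̄/Q̄) = (-308/12.1)(50.05/621.0).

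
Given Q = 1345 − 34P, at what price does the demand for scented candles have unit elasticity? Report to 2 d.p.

19.78

For linear demand Q = a − bP, ε = −bP/(a − bP). |ε| = 1 when bP = a − bP, i.e. P = a/(2b).
P = 1345/(2·34) = 1345/68 = 19.7794.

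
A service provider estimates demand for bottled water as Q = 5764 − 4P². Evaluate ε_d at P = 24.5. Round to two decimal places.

-1.43

At P = 24.5, Q = 3363.
dQ/dP = −8P = -196.
ε = (dQ/dP)(P/Q) = (-196)(24.5/3363).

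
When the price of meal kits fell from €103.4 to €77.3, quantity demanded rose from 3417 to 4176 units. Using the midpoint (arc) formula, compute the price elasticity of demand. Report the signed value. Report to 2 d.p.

-0.69

ΔQ = 4176 − 3417 = 759; ΔP = 77.3 − 103.4 = -26.1.
Midpoints: P̄ = 90.35, Q̄ = 3796.5.
ε = (ΔQ/ΔP)(P̄/Q̄) = (759/-26.1)(90.35/3796.5).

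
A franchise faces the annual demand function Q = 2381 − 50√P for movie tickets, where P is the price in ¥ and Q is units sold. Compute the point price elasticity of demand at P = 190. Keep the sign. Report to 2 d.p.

At P = 190, Q = 1691.798.
dQ/dP = −50/(2√P) = -1.814.
ε = (dQ/dP)(P/Q) = (-1.814)(190/1691.798).

-0.20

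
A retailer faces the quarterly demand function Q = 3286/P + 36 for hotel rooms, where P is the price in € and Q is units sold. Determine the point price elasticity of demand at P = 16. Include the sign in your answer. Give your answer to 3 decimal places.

-0.851

At P = 16, Q = 241.375.
dQ/dP = −3286/P² = -12.836.
ε = (dQ/dP)(P/Q) = (-12.836)(16/241.375).
|ε| < 1, so demand is inelastic at this price.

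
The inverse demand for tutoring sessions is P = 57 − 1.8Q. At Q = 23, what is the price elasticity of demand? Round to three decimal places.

-0.377

At Q = 23, P = 57 − 1.8(23) = 15.60.
dP/dQ = −1.8, so dQ/dP = 1/(−1.8) = -0.556.
ε = (dQ/dP)(P/Q) = (-0.556)(15.60/23).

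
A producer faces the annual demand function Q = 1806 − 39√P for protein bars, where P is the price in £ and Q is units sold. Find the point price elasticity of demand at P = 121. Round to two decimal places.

-0.16

At P = 121, Q = 1377.
dQ/dP = −39/(2√P) = -1.773.
ε = (dQ/dP)(P/Q) = (-1.773)(121/1377).
|ε| < 1, so demand is inelastic at this price.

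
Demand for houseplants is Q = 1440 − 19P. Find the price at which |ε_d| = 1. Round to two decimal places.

37.89

For linear demand Q = a − bP, ε = −bP/(a − bP). |ε| = 1 when bP = a − bP, i.e. P = a/(2b).
P = 1440/(2·19) = 1440/38 = 37.8947.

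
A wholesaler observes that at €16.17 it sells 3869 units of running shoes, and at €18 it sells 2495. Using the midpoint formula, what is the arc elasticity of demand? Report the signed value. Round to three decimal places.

ΔQ = 2495 − 3869 = -1374; ΔP = 18 − 16.17 = 1.83.
Midpoints: P̄ = 17.09, Q̄ = 3182.0.
ε = (ΔQ/ΔP)(P̄/Q̄) = (-1374/1.83)(17.09/3182.0).

-4.031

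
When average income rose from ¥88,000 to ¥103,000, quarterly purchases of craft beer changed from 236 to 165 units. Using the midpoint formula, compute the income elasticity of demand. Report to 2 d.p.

ΔQ = -71, ΔI = 15000. Midpoints: Ī = 95,500, Q̄ = 200.5.
ε_I = (ΔQ/ΔI)(Ī/Q̄) = (-71/15000)(95500/200.5).
ε_I < 0, so the good is inferior.

-2.25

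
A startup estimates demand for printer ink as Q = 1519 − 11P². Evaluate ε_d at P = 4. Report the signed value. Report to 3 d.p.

At P = 4, Q = 1343.
dQ/dP = −22P = -88.
ε = (dQ/dP)(P/Q) = (-88)(4/1343).
|ε| < 1, so demand is inelastic at this price.

-0.262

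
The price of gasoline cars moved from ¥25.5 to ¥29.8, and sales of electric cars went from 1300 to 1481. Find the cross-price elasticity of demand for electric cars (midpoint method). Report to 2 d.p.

ΔQ_x = 1481 − 1300 = 181; ΔP_y = 29.8 − 25.5 = 4.3.
Midpoints: P̄_y = 27.65, Q̄_x = 1390.5.
ε_xy = (ΔQ_x/ΔP_y)(P̄_y/Q̄_x) = (181/4.3)(27.65/1390.5).

0.84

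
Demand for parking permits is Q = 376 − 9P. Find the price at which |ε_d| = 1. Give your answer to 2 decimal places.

20.89

For linear demand Q = a − bP, ε = −bP/(a − bP). |ε| = 1 when bP = a − bP, i.e. P = a/(2b).
P = 376/(2·9) = 376/18 = 20.8889.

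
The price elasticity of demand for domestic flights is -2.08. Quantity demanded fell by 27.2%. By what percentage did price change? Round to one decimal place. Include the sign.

%ΔP ≈ %ΔQ / ε = (-27.2%)/(-2.08) = 13.08%.

13.1%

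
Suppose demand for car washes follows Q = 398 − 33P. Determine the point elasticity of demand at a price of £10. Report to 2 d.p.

-4.85

At P = 10, Q = 68.
dQ/dP = −33.
ε = (dQ/dP)(P/Q) = (-33)(10/68).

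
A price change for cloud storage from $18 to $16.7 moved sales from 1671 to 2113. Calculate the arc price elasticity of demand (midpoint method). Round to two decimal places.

ΔQ = 2113 − 1671 = 442; ΔP = 16.7 − 18 = -1.3.
Midpoints: P̄ = 17.35, Q̄ = 1892.0.
ε = (ΔQ/ΔP)(P̄/Q̄) = (442/-1.3)(17.35/1892.0).

-3.12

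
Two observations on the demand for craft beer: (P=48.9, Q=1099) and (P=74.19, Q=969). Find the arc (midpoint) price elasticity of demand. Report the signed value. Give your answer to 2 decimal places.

ΔQ = 969 − 1099 = -130; ΔP = 74.19 − 48.9 = 25.29.
Midpoints: P̄ = 61.55, Q̄ = 1034.0.
ε = (ΔQ/ΔP)(P̄/Q̄) = (-130/25.29)(61.55/1034.0).

-0.31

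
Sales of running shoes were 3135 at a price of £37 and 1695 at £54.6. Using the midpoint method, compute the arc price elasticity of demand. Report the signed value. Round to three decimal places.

ΔQ = 1695 − 3135 = -1440; ΔP = 54.6 − 37 = 17.6.
Midpoints: P̄ = 45.80, Q̄ = 2415.0.
ε = (ΔQ/ΔP)(P̄/Q̄) = (-1440/17.6)(45.80/2415.0).

-1.552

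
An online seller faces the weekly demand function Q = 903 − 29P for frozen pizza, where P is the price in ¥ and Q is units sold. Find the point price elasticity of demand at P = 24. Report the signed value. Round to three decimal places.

At P = 24, Q = 207.
dQ/dP = −29.
ε = (dQ/dP)(P/Q) = (-29)(24/207).

-3.362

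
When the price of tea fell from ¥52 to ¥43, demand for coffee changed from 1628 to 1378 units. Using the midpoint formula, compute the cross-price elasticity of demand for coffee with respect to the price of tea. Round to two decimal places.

0.88

ΔQ_x = 1378 − 1628 = -250; ΔP_y = 43 − 52 = -9.
Midpoints: P̄_y = 47.50, Q̄_x = 1503.0.
ε_xy = (ΔQ_x/ΔP_y)(P̄_y/Q̄_x) = (-250/-9)(47.50/1503.0).
ε_xy > 0, so the goods are substitutes.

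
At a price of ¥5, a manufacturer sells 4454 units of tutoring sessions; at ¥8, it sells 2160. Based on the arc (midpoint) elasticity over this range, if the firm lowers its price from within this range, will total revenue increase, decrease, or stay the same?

Arc ε = (-2294/3)(6.50/3307.0) ≈ -1.503.
|ε| = 1.50 > 1, so demand is elastic. A price cut therefore raises total revenue.

increase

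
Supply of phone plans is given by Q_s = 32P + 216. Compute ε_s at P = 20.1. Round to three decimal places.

At P = 20.1, Q_s = 859.20.
dQ_s/dP = 32.
ε_s = (dQ_s/dP)(P/Q_s) = (32)(20.1/859.20).

0.749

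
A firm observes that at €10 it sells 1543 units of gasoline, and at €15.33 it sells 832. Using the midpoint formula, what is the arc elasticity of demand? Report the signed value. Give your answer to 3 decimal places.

-1.423

ΔQ = 832 − 1543 = -711; ΔP = 15.33 − 10 = 5.33.
Midpoints: P̄ = 12.66, Q̄ = 1187.5.
ε = (ΔQ/ΔP)(P̄/Q̄) = (-711/5.33)(12.66/1187.5).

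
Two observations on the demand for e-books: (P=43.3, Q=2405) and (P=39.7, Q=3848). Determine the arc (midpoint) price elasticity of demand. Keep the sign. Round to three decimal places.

-5.321

ΔQ = 3848 − 2405 = 1443; ΔP = 39.7 − 43.3 = -3.6.
Midpoints: P̄ = 41.50, Q̄ = 3126.5.
ε = (ΔQ/ΔP)(P̄/Q̄) = (1443/-3.6)(41.50/3126.5).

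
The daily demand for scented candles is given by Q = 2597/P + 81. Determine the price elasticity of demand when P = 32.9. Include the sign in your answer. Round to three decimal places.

At P = 32.9, Q = 159.936.
dQ/dP = −2597/P² = -2.399.
ε = (dQ/dP)(P/Q) = (-2.399)(32.9/159.936).

-0.494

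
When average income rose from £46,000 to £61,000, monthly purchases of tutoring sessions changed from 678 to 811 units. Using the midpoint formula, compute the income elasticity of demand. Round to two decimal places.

0.64

ΔQ = 133, ΔI = 15000. Midpoints: Ī = 53,500, Q̄ = 744.5.
ε_I = (ΔQ/ΔI)(Ī/Q̄) = (133/15000)(53500/744.5).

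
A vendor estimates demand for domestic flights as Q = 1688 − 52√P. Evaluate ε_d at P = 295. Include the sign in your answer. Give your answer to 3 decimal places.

At P = 295, Q = 794.871.
dQ/dP = −52/(2√P) = -1.514.
ε = (dQ/dP)(P/Q) = (-1.514)(295/794.871).

-0.562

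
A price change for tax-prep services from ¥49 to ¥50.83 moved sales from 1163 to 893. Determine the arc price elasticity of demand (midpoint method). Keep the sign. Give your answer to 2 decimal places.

ΔQ = 893 − 1163 = -270; ΔP = 50.83 − 49 = 1.83.
Midpoints: P̄ = 49.91, Q̄ = 1028.0.
ε = (ΔQ/ΔP)(P̄/Q̄) = (-270/1.83)(49.91/1028.0).

-7.16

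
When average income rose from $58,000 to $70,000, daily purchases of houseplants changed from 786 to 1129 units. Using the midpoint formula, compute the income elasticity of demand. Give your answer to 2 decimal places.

1.91

ΔQ = 343, ΔI = 12000. Midpoints: Ī = 64,000, Q̄ = 957.5.
ε_I = (ΔQ/ΔI)(Ī/Q̄) = (343/12000)(64000/957.5).
ε_I > 0, so the good is normal.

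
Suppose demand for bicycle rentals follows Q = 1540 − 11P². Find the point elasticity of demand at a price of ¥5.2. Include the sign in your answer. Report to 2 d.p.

-0.48

At P = 5.2, Q = 1242.560.
dQ/dP = −22P = -114.400.
ε = (dQ/dP)(P/Q) = (-114.400)(5.2/1242.560).
|ε| < 1, so demand is inelastic at this price.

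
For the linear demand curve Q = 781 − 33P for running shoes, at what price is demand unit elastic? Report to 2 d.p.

11.83

For linear demand Q = a − bP, ε = −bP/(a − bP). |ε| = 1 when bP = a − bP, i.e. P = a/(2b).
P = 781/(2·33) = 781/66 = 11.8333.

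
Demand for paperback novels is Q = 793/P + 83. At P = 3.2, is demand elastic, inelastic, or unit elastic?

Q = 330.812, dQ/dP = -77.441.
ε = (dQ/dP)(P/Q) ≈ -0.749.
|ε| = 0.75 < 1.

inelastic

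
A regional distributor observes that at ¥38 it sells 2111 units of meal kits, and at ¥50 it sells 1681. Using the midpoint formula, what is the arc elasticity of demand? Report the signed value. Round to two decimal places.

-0.83

ΔQ = 1681 − 2111 = -430; ΔP = 50 − 38 = 12.
Midpoints: P̄ = 44.00, Q̄ = 1896.0.
ε = (ΔQ/ΔP)(P̄/Q̄) = (-430/12)(44.00/1896.0).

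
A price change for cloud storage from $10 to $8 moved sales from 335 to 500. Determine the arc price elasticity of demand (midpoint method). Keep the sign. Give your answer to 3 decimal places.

-1.778

ΔQ = 500 − 335 = 165; ΔP = 8 − 10 = -2.
Midpoints: P̄ = 9.00, Q̄ = 417.5.
ε = (ΔQ/ΔP)(P̄/Q̄) = (165/-2)(9.00/417.5).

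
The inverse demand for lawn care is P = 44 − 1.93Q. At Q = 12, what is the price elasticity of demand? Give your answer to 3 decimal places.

At Q = 12, P = 44 − 1.93(12) = 20.84.
dP/dQ = −1.93, so dQ/dP = 1/(−1.93) = -0.518.
ε = (dQ/dP)(P/Q) = (-0.518)(20.84/12).

-0.900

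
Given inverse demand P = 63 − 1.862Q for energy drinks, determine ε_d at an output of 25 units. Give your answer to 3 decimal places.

At Q = 25, P = 63 − 1.862(25) = 16.45.
dP/dQ = −1.862, so dQ/dP = 1/(−1.862) = -0.537.
ε = (dQ/dP)(P/Q) = (-0.537)(16.45/25).

-0.353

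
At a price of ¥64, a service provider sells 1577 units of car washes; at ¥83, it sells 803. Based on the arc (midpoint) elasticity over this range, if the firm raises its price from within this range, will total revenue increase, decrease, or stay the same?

decrease

Arc ε = (-774/19)(73.50/1190.0) ≈ -2.516.
|ε| = 2.52 > 1, so demand is elastic. A price rise therefore reduces total revenue.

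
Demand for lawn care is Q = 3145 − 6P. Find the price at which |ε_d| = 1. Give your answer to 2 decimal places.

For linear demand Q = a − bP, ε = −bP/(a − bP). |ε| = 1 when bP = a − bP, i.e. P = a/(2b).
P = 3145/(2·6) = 3145/12 = 262.0833.

262.08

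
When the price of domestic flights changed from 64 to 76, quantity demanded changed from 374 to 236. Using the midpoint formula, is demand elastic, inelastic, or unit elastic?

elastic

Arc ε ≈ -2.639.
|ε| = 2.64 > 1.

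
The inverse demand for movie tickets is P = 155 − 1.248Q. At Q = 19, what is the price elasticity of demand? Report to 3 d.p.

At Q = 19, P = 155 − 1.248(19) = 131.29.
dP/dQ = −1.248, so dQ/dP = 1/(−1.248) = -0.801.
ε = (dQ/dP)(P/Q) = (-0.801)(131.29/19).

-5.537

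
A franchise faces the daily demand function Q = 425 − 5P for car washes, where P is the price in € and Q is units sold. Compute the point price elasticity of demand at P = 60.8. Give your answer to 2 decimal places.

At P = 60.8, Q = 121.
dQ/dP = −5.
ε = (dQ/dP)(P/Q) = (-5)(60.8/121).
|ε| > 1, so demand is elastic at this price.

-2.51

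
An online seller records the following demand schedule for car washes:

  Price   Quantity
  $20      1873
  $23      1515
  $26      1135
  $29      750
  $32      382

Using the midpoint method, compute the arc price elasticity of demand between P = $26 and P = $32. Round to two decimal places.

-4.80

At P = 26, Q = 1135; at P = 32, Q = 382.
ΔQ = -753, ΔP = 6. Midpoints: P̄ = 29.00, Q̄ = 758.5.
ε = (ΔQ/ΔP)(P̄/Q̄) = (-753/6)(29.00/758.5).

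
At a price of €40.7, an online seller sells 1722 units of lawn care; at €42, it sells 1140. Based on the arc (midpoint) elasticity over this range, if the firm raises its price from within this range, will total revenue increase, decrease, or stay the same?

Arc ε = (-582/1.3)(41.35/1431.0) ≈ -12.936.
|ε| = 12.94 > 1, so demand is elastic. A price rise therefore reduces total revenue.

decrease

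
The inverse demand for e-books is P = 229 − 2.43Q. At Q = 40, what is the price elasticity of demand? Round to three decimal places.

-1.356

At Q = 40, P = 229 − 2.43(40) = 131.80.
dP/dQ = −2.43, so dQ/dP = 1/(−2.43) = -0.412.
ε = (dQ/dP)(P/Q) = (-0.412)(131.80/40).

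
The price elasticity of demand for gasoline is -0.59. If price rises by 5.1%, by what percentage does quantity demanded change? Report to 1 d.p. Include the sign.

%ΔQ ≈ ε × %ΔP = (-0.59)(5.1%) = -3.01%.

-3.0%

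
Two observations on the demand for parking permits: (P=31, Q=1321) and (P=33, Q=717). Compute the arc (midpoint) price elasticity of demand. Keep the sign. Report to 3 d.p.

-9.484

ΔQ = 717 − 1321 = -604; ΔP = 33 − 31 = 2.
Midpoints: P̄ = 32.00, Q̄ = 1019.0.
ε = (ΔQ/ΔP)(P̄/Q̄) = (-604/2)(32.00/1019.0).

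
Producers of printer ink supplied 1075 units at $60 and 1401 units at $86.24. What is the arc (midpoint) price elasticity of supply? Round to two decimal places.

0.73

ΔQ = 1401 − 1075 = 326; ΔP = 86.24 − 60 = 26.24.
Midpoints: P̄ = 73.12, Q̄ = 1238.0.
ε_s = (ΔQ/ΔP)(P̄/Q̄) = (326/26.24)(73.12/1238.0).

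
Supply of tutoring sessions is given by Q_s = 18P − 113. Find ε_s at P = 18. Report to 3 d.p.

At P = 18, Q_s = 211.
dQ_s/dP = 18.
ε_s = (dQ_s/dP)(P/Q_s) = (18)(18/211).

1.536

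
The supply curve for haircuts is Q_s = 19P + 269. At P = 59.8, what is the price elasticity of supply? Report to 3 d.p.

At P = 59.8, Q_s = 1405.20.
dQ_s/dP = 19.
ε_s = (dQ_s/dP)(P/Q_s) = (19)(59.8/1405.20).

0.809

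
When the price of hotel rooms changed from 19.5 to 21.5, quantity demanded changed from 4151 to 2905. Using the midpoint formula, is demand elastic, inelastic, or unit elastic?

elastic

Arc ε ≈ -3.620.
|ε| = 3.62 > 1.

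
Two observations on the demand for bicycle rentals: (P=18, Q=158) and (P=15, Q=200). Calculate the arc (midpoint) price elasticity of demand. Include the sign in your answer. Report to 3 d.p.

ΔQ = 200 − 158 = 42; ΔP = 15 − 18 = -3.
Midpoints: P̄ = 16.50, Q̄ = 179.0.
ε = (ΔQ/ΔP)(P̄/Q̄) = (42/-3)(16.50/179.0).

-1.291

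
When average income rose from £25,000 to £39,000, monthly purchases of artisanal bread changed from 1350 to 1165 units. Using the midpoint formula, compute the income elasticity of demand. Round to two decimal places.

-0.34

ΔQ = -185, ΔI = 14000. Midpoints: Ī = 32,000, Q̄ = 1257.5.
ε_I = (ΔQ/ΔI)(Ī/Q̄) = (-185/14000)(32000/1257.5).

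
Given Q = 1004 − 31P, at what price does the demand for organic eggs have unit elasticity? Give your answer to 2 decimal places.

16.19

For linear demand Q = a − bP, ε = −bP/(a − bP). |ε| = 1 when bP = a − bP, i.e. P = a/(2b).
P = 1004/(2·31) = 1004/62 = 16.1935.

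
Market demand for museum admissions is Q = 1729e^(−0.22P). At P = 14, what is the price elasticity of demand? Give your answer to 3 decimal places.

At P = 14, Q = 79.464.
dQ/dP = −0.22·1729e^(−0.22P) = −0.22Q = -17.482.
ε = (dQ/dP)(P/Q) = (-17.482)(14/79.464).
|ε| > 1, so demand is elastic at this price.

-3.080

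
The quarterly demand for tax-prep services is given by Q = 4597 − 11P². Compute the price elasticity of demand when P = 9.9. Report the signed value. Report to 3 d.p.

-0.613

At P = 9.9, Q = 3518.890.
dQ/dP = −22P = -217.800.
ε = (dQ/dP)(P/Q) = (-217.800)(9.9/3518.890).
|ε| < 1, so demand is inelastic at this price.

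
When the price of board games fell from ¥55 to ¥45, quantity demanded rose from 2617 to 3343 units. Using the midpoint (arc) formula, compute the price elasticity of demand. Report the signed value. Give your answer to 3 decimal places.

ΔQ = 3343 − 2617 = 726; ΔP = 45 − 55 = -10.
Midpoints: P̄ = 50.00, Q̄ = 2980.0.
ε = (ΔQ/ΔP)(P̄/Q̄) = (726/-10)(50.00/2980.0).

-1.218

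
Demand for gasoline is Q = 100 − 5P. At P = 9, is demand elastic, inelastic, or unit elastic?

inelastic

Q = 55, dQ/dP = -5.
ε = (dQ/dP)(P/Q) ≈ -0.818.
|ε| = 0.82 < 1.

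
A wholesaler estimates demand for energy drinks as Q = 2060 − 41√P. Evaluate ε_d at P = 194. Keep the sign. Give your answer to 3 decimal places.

At P = 194, Q = 1488.936.
dQ/dP = −41/(2√P) = -1.472.
ε = (dQ/dP)(P/Q) = (-1.472)(194/1488.936).

-0.192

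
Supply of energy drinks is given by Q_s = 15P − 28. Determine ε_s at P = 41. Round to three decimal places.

1.048

At P = 41, Q_s = 587.
dQ_s/dP = 15.
ε_s = (dQ_s/dP)(P/Q_s) = (15)(41/587).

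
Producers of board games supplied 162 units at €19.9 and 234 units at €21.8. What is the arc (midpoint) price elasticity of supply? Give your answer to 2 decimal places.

ΔQ = 234 − 162 = 72; ΔP = 21.8 − 19.9 = 1.9.
Midpoints: P̄ = 20.85, Q̄ = 198.0.
ε_s = (ΔQ/ΔP)(P̄/Q̄) = (72/1.9)(20.85/198.0).

3.99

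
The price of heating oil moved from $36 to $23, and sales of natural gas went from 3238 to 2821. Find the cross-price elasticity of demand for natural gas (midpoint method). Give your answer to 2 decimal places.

0.31

ΔQ_x = 2821 − 3238 = -417; ΔP_y = 23 − 36 = -13.
Midpoints: P̄_y = 29.50, Q̄_x = 3029.5.
ε_xy = (ΔQ_x/ΔP_y)(P̄_y/Q̄_x) = (-417/-13)(29.50/3029.5).
ε_xy > 0, so the goods are substitutes.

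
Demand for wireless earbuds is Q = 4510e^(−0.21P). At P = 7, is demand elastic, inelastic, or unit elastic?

Q = 1036.964, dQ/dP = -217.762.
ε = (dQ/dP)(P/Q) ≈ -1.470.
|ε| = 1.47 > 1.

elastic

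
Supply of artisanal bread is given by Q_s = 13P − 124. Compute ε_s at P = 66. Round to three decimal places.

1.169

At P = 66, Q_s = 734.
dQ_s/dP = 13.
ε_s = (dQ_s/dP)(P/Q_s) = (13)(66/734).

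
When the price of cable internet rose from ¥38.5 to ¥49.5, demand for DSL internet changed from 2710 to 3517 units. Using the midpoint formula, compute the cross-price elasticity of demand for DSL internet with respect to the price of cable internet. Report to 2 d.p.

ΔQ_x = 3517 − 2710 = 807; ΔP_y = 49.5 − 38.5 = 11.
Midpoints: P̄_y = 44.00, Q̄_x = 3113.5.
ε_xy = (ΔQ_x/ΔP_y)(P̄_y/Q̄_x) = (807/11)(44.00/3113.5).
ε_xy > 0, so the goods are substitutes.

1.04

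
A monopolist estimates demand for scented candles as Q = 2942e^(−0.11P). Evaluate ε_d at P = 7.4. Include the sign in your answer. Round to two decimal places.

At P = 7.4, Q = 1303.548.
dQ/dP = −0.11·2942e^(−0.11P) = −0.11Q = -143.390.
ε = (dQ/dP)(P/Q) = (-143.390)(7.4/1303.548).
|ε| < 1, so demand is inelastic at this price.

-0.81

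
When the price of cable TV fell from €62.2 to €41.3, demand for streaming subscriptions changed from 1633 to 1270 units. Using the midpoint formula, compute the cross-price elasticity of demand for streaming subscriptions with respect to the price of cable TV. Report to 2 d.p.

0.62

ΔQ_x = 1270 − 1633 = -363; ΔP_y = 41.3 − 62.2 = -20.9.
Midpoints: P̄_y = 51.75, Q̄_x = 1451.5.
ε_xy = (ΔQ_x/ΔP_y)(P̄_y/Q̄_x) = (-363/-20.9)(51.75/1451.5).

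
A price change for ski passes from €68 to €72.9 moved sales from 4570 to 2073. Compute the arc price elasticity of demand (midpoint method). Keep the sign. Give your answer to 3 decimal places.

ΔQ = 2073 − 4570 = -2497; ΔP = 72.9 − 68 = 4.9.
Midpoints: P̄ = 70.45, Q̄ = 3321.5.
ε = (ΔQ/ΔP)(P̄/Q̄) = (-2497/4.9)(70.45/3321.5).

-10.809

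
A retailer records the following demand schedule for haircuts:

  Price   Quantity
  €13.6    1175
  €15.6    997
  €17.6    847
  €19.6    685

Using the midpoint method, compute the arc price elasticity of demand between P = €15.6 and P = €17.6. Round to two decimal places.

At P = 15.6, Q = 997; at P = 17.6, Q = 847.
ΔQ = -150, ΔP = 2.0. Midpoints: P̄ = 16.60, Q̄ = 922.0.
ε = (ΔQ/ΔP)(P̄/Q̄) = (-150/2.0)(16.60/922.0).

-1.35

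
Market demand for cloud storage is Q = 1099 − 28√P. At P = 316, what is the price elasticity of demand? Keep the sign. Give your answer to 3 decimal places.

At P = 316, Q = 601.261.
dQ/dP = −28/(2√P) = -0.788.
ε = (dQ/dP)(P/Q) = (-0.788)(316/601.261).

-0.414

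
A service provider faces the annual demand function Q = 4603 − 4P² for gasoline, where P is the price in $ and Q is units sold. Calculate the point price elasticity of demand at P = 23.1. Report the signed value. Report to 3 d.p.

-1.729

At P = 23.1, Q = 2468.560.
dQ/dP = −8P = -184.800.
ε = (dQ/dP)(P/Q) = (-184.800)(23.1/2468.560).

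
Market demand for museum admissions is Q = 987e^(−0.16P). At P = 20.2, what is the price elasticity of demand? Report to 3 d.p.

-3.232

At P = 20.2, Q = 38.965.
dQ/dP = −0.16·987e^(−0.16P) = −0.16Q = -6.234.
ε = (dQ/dP)(P/Q) = (-6.234)(20.2/38.965).
|ε| > 1, so demand is elastic at this price.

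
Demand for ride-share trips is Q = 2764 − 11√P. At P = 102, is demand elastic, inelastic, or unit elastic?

Q = 2652.905, dQ/dP = -0.545.
ε = (dQ/dP)(P/Q) ≈ -0.021.
|ε| = 0.02 < 1.

inelastic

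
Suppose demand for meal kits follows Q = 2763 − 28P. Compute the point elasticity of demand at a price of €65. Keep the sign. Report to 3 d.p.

At P = 65, Q = 943.
dQ/dP = −28.
ε = (dQ/dP)(P/Q) = (-28)(65/943).
|ε| > 1, so demand is elastic at this price.

-1.930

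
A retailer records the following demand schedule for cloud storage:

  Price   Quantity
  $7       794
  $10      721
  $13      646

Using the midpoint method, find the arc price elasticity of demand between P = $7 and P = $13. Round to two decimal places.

-0.34

At P = 7, Q = 794; at P = 13, Q = 646.
ΔQ = -148, ΔP = 6. Midpoints: P̄ = 10.00, Q̄ = 720.0.
ε = (ΔQ/ΔP)(P̄/Q̄) = (-148/6)(10.00/720.0).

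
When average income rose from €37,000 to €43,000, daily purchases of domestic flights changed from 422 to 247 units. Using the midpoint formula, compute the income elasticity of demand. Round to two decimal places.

-3.49

ΔQ = -175, ΔI = 6000. Midpoints: Ī = 40,000, Q̄ = 334.5.
ε_I = (ΔQ/ΔI)(Ī/Q̄) = (-175/6000)(40000/334.5).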